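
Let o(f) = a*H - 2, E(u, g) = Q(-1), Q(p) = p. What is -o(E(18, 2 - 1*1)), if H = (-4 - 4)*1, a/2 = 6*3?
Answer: 290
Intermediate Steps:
a = 36 (a = 2*(6*3) = 2*18 = 36)
H = -8 (H = -8*1 = -8)
E(u, g) = -1
o(f) = -290 (o(f) = 36*(-8) - 2 = -288 - 2 = -290)
-o(E(18, 2 - 1*1)) = -1*(-290) = 290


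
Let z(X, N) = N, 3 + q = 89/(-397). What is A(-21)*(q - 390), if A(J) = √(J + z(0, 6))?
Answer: -156110*I*√15/397 ≈ -1523.0*I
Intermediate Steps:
q = -1280/397 (q = -3 + 89/(-397) = -3 + 89*(-1/397) = -3 - 89/397 = -1280/397 ≈ -3.2242)
A(J) = √(6 + J) (A(J) = √(J + 6) = √(6 + J))
A(-21)*(q - 390) = √(6 - 21)*(-1280/397 - 390) = √(-15)*(-156110/397) = (I*√15)*(-156110/397) = -156110*I*√15/397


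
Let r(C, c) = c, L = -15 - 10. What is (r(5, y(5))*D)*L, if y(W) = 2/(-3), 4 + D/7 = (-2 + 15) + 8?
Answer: 5950/3 ≈ 1983.3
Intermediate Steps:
L = -25
D = 119 (D = -28 + 7*((-2 + 15) + 8) = -28 + 7*(13 + 8) = -28 + 7*21 = -28 + 147 = 119)
y(W) = -2/3 (y(W) = 2*(-1/3) = -2/3)
(r(5, y(5))*D)*L = -2/3*119*(-25) = -238/3*(-25) = 5950/3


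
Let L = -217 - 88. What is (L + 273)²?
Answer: 1024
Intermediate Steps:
L = -305
(L + 273)² = (-305 + 273)² = (-32)² = 1024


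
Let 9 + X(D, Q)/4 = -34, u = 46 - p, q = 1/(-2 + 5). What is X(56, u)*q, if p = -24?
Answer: -172/3 ≈ -57.333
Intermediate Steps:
q = ⅓ (q = 1/3 = ⅓ ≈ 0.33333)
u = 70 (u = 46 - 1*(-24) = 46 + 24 = 70)
X(D, Q) = -172 (X(D, Q) = -36 + 4*(-34) = -36 - 136 = -172)
X(56, u)*q = -172*⅓ = -172/3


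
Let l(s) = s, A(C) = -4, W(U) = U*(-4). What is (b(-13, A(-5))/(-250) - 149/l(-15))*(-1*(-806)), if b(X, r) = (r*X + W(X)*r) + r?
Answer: 639158/75 ≈ 8522.1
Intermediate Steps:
W(U) = -4*U
b(X, r) = r - 3*X*r (b(X, r) = (r*X + (-4*X)*r) + r = (X*r - 4*X*r) + r = -3*X*r + r = r - 3*X*r)
(b(-13, A(-5))/(-250) - 149/l(-15))*(-1*(-806)) = (-4*(1 - 3*(-13))/(-250) - 149/(-15))*(-1*(-806)) = (-4*(1 + 39)*(-1/250) - 149*(-1/15))*806 = (-4*40*(-1/250) + 149/15)*806 = (-160*(-1/250) + 149/15)*806 = (16/25 + 149/15)*806 = (793/75)*806 = 639158/75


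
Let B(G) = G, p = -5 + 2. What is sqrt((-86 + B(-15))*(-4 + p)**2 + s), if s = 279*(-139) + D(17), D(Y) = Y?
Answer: 3*I*sqrt(4857) ≈ 209.08*I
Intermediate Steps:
p = -3
s = -38764 (s = 279*(-139) + 17 = -38781 + 17 = -38764)
sqrt((-86 + B(-15))*(-4 + p)**2 + s) = sqrt((-86 - 15)*(-4 - 3)**2 - 38764) = sqrt(-101*(-7)**2 - 38764) = sqrt(-101*49 - 38764) = sqrt(-4949 - 38764) = sqrt(-43713) = 3*I*sqrt(4857)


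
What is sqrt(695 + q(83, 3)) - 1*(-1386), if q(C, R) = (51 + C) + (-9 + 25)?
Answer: 1386 + 13*sqrt(5) ≈ 1415.1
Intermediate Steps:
q(C, R) = 67 + C (q(C, R) = (51 + C) + 16 = 67 + C)
sqrt(695 + q(83, 3)) - 1*(-1386) = sqrt(695 + (67 + 83)) - 1*(-1386) = sqrt(695 + 150) + 1386 = sqrt(845) + 1386 = 13*sqrt(5) + 1386 = 1386 + 13*sqrt(5)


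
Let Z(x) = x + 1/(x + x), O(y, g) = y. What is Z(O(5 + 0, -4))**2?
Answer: 2601/100 ≈ 26.010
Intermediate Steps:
Z(x) = x + 1/(2*x)
Z(O(5 + 0, -4))**2 = ((5 + 0) + 1/(2*(5 + 0)))**2 = (5 + (1/2)/5)**2 = (5 + (1/2)*(1/5))**2 = (5 + 1/10)**2 = (51/10)**2 = 2601/100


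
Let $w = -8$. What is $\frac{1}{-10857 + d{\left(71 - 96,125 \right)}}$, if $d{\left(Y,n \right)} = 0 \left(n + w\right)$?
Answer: $- \frac{1}{10857} \approx -9.2107 \cdot 10^{-5}$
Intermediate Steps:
$d{\left(Y,n \right)} = 0$ ($d{\left(Y,n \right)} = 0 \left(n - 8\right) = 0 \left(-8 + n\right) = 0$)
$\frac{1}{-10857 + d{\left(71 - 96,125 \right)}} = \frac{1}{-10857 + 0} = \frac{1}{-10857} = - \frac{1}{10857}$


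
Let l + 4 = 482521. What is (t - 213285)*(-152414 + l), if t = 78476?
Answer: -44500855327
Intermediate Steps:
l = 482517 (l = -4 + 482521 = 482517)
(t - 213285)*(-152414 + l) = (78476 - 213285)*(-152414 + 482517) = -134809*330103 = -44500855327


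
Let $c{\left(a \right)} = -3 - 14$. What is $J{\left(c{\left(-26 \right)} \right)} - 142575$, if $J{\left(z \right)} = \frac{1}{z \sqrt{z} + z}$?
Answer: $\frac{- 142575 \sqrt{17} + \frac{2423776 i}{17}}{\sqrt{17} - i} \approx -1.4258 \cdot 10^{5} + 0.013489 i$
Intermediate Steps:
$c{\left(a \right)} = -17$ ($c{\left(a \right)} = -3 - 14 = -17$)
$J{\left(z \right)} = \frac{1}{z + z^{\frac{3}{2}}}$ ($J{\left(z \right)} = \frac{1}{z^{\frac{3}{2}} + z} = \frac{1}{z + z^{\frac{3}{2}}}$)
$J{\left(c{\left(-26 \right)} \right)} - 142575 = \frac{1}{-17 + \left(-17\right)^{\frac{3}{2}}} - 142575 = \frac{1}{-17 - 17 i \sqrt{17}} - 142575 = -142575 + \frac{1}{-17 - 17 i \sqrt{17}}$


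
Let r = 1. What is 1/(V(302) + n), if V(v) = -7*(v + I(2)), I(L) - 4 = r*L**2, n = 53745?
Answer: 1/51575 ≈ 1.9389e-5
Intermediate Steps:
I(L) = 4 + L**2 (I(L) = 4 + 1*L**2 = 4 + L**2)
V(v) = -56 - 7*v (V(v) = -7*(v + (4 + 2**2)) = -7*(v + (4 + 4)) = -7*(v + 8) = -7*(8 + v) = -56 - 7*v)
1/(V(302) + n) = 1/((-56 - 7*302) + 53745) = 1/((-56 - 2114) + 53745) = 1/(-2170 + 53745) = 1/51575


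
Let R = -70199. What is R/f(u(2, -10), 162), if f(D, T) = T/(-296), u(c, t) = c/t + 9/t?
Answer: 10389452/81 ≈ 1.2826e+5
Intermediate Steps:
u(c, t) = 9/t + c/t
f(D, T) = -T/296 (f(D, T) = T*(-1/296) = -T/296)
R/f(u(2, -10), 162) = -70199/((-1/296*162)) = -70199/(-81/148) = -70199*(-148/81) = 10389452/81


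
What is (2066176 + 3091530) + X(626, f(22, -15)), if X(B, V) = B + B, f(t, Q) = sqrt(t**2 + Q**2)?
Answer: 5158958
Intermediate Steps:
f(t, Q) = sqrt(Q**2 + t**2)
X(B, V) = 2*B
(2066176 + 3091530) + X(626, f(22, -15)) = (2066176 + 3091530) + 2*626 = 5157706 + 1252 = 5158958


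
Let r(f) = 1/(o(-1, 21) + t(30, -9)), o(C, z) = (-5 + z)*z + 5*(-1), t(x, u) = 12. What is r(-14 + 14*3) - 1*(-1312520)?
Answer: 450194361/343 ≈ 1.3125e+6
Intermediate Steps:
o(C, z) = -5 + z*(-5 + z) (o(C, z) = z*(-5 + z) - 5 = -5 + z*(-5 + z))
r(f) = 1/343 (r(f) = 1/((-5 + 21² - 5*21) + 12) = 1/((-5 + 441 - 105) + 12) = 1/(331 + 12) = 1/343)
r(-14 + 14*3) - 1*(-1312520) = 1/343 - 1*(-1312520) = 1/343 + 1312520 = 450194361/343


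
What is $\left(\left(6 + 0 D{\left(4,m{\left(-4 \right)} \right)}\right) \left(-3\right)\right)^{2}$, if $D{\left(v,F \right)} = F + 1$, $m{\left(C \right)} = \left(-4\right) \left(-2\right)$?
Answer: $324$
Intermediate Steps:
$m{\left(C \right)} = 8$
$D{\left(v,F \right)} = 1 + F$
$\left(\left(6 + 0 D{\left(4,m{\left(-4 \right)} \right)}\right) \left(-3\right)\right)^{2} = \left(\left(6 + 0 \left(1 + 8\right)\right) \left(-3\right)\right)^{2} = \left(\left(6 + 0 \cdot 9\right) \left(-3\right)\right)^{2} = \left(\left(6 + 0\right) \left(-3\right)\right)^{2} = \left(6 \left(-3\right)\right)^{2} = \left(-18\right)^{2} = 324$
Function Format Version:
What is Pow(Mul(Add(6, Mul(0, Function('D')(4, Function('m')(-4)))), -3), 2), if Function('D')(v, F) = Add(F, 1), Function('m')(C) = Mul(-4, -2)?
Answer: 324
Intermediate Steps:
Function('m')(C) = 8
Function('D')(v, F) = Add(1, F)
Pow(Mul(Add(6, Mul(0, Function('D')(4, Function('m')(-4)))), -3), 2) = Pow(Mul(Add(6, Mul(0, Add(1, 8))), -3), 2) = Pow(Mul(Add(6, Mul(0, 9)), -3), 2) = Pow(Mul(Add(6, 0), -3), 2) = Pow(Mul(6, -3), 2) = Pow(-18, 2) = 324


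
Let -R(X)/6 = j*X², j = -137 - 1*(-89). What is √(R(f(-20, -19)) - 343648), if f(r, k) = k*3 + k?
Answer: 4*√82490 ≈ 1148.8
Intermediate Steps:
f(r, k) = 4*k (f(r, k) = 3*k + k = 4*k)
j = -48 (j = -137 + 89 = -48)
R(X) = 288*X² (R(X) = -(-288)*X² = 288*X²)
√(R(f(-20, -19)) - 343648) = √(288*(4*(-19))² - 343648) = √(288*(-76)² - 343648) = √(288*5776 - 343648) = √(1663488 - 343648) = √1319840 = 4*√82490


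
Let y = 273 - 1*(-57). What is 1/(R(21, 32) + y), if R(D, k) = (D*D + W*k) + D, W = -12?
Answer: 1/408 ≈ 0.0024510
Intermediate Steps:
R(D, k) = D + D² - 12*k (R(D, k) = (D*D - 12*k) + D = (D² - 12*k) + D = D + D² - 12*k)
y = 330 (y = 273 + 57 = 330)
1/(R(21, 32) + y) = 1/((21 + 21² - 12*32) + 330) = 1/((21 + 441 - 384) + 330) = 1/(78 + 330) = 1/408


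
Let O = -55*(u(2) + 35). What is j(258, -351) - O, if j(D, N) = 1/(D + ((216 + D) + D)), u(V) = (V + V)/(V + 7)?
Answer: 214439/110 ≈ 1949.4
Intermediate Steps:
u(V) = 2*V/(7 + V) (u(V) = (2*V)/(7 + V) = 2*V/(7 + V))
j(D, N) = 1/(216 + 3*D) (j(D, N) = 1/(D + (216 + 2*D)) = 1/(216 + 3*D))
O = -17545/9 (O = -55*(2*2/(7 + 2) + 35) = -55*(2*2/9 + 35) = -55*(2*2*(⅑) + 35) = -55*(4/9 + 35) = -55*319/9 = -17545/9 ≈ -1949.4)
j(258, -351) - O = 1/(3*(72 + 258)) - 1*(-17545/9) = (⅓)/330 + 17545/9 = (⅓)*(1/330) + 17545/9 = 1/990 + 17545/9 = 214439/110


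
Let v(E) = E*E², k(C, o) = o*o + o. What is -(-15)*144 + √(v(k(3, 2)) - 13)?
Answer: 2160 + √203 ≈ 2174.2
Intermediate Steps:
k(C, o) = o + o² (k(C, o) = o² + o = o + o²)
v(E) = E³
-(-15)*144 + √(v(k(3, 2)) - 13) = -(-15)*144 + √((2*(1 + 2))³ - 13) = -15*(-144) + √((2*3)³ - 13) = 2160 + √(6³ - 13) = 2160 + √(216 - 13) = 2160 + √203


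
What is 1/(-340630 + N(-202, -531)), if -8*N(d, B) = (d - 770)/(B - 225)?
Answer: -56/19075289 ≈ -2.9357e-6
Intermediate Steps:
N(d, B) = -(-770 + d)/(8*(-225 + B)) (N(d, B) = -(d - 770)/(8*(B - 225)) = -(-770 + d)/(8*(-225 + B)))
1/(-340630 + N(-202, -531)) = 1/(-340630 + (770 - 1*(-202))/(8*(-225 - 531))) = 1/(-340630 + (⅛)*(770 + 202)/(-756)) = 1/(-340630 + (⅛)*(-1/756)*972) = 1/(-340630 - 9/56) = 1/(-19075289/56) = -56/19075289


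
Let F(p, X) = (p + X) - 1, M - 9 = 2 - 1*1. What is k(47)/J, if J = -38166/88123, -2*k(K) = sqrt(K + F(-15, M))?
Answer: 88123*sqrt(41)/76332 ≈ 7.3922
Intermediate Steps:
M = 10 (M = 9 + (2 - 1*1) = 9 + (2 - 1) = 9 + 1 = 10)
F(p, X) = -1 + X + p (F(p, X) = (X + p) - 1 = -1 + X + p)
k(K) = -sqrt(-6 + K)/2 (k(K) = -sqrt(K + (-1 + 10 - 15))/2 = -sqrt(K - 6)/2 = -sqrt(-6 + K)/2)
J = -38166/88123 (J = -38166*1/88123 = -38166/88123 ≈ -0.43310)
k(47)/J = (-sqrt(-6 + 47)/2)/(-38166/88123) = -sqrt(41)/2*(-88123/38166) = 88123*sqrt(41)/76332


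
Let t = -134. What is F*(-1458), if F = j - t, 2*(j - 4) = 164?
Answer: -320760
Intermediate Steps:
j = 86 (j = 4 + (1/2)*164 = 4 + 82 = 86)
F = 220 (F = 86 - 1*(-134) = 86 + 134 = 220)
F*(-1458) = 220*(-1458) = -320760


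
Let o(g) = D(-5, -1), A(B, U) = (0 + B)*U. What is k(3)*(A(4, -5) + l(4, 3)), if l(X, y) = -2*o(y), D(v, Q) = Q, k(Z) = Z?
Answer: -54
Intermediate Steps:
A(B, U) = B*U
o(g) = -1
l(X, y) = 2 (l(X, y) = -2*(-1) = 2)
k(3)*(A(4, -5) + l(4, 3)) = 3*(4*(-5) + 2) = 3*(-20 + 2) = 3*(-18) = -54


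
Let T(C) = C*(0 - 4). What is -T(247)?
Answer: 988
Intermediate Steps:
T(C) = -4*C (T(C) = C*(-4) = -4*C)
-T(247) = -(-4)*247 = -1*(-988) = 988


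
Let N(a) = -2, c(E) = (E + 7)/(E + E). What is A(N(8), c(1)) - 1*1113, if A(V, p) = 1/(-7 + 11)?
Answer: -4451/4 ≈ -1112.8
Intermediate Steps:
c(E) = (7 + E)/(2*E) (c(E) = (7 + E)/((2*E)) = (7 + E)*(1/(2*E)) = (7 + E)/(2*E))
A(V, p) = ¼ (A(V, p) = 1/4 = ¼)
A(N(8), c(1)) - 1*1113 = ¼ - 1*1113 = ¼ - 1113 = -4451/4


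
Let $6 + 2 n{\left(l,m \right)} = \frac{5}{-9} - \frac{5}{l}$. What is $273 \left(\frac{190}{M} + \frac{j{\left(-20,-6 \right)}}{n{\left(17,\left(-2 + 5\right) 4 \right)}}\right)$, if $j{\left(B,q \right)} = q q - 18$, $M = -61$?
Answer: $- \frac{36521121}{15982} \approx -2285.1$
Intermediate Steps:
$j{\left(B,q \right)} = -18 + q^{2}$ ($j{\left(B,q \right)} = q^{2} - 18 = -18 + q^{2}$)
$n{\left(l,m \right)} = - \frac{59}{18} - \frac{5}{2 l}$ ($n{\left(l,m \right)} = -3 + \frac{\frac{5}{-9} - \frac{5}{l}}{2} = -3 + \frac{5 \left(- \frac{1}{9}\right) - \frac{5}{l}}{2} = -3 + \frac{- \frac{5}{9} - \frac{5}{l}}{2} = -3 - \left(\frac{5}{18} + \frac{5}{2 l}\right) = - \frac{59}{18} - \frac{5}{2 l}$)
$273 \left(\frac{190}{M} + \frac{j{\left(-20,-6 \right)}}{n{\left(17,\left(-2 + 5\right) 4 \right)}}\right) = 273 \left(\frac{190}{-61} + \frac{-18 + \left(-6\right)^{2}}{\frac{1}{18} \cdot \frac{1}{17} \left(-45 - 1003\right)}\right) = 273 \left(190 \left(- \frac{1}{61}\right) + \frac{-18 + 36}{\frac{1}{18} \cdot \frac{1}{17} \left(-45 - 1003\right)}\right) = 273 \left(- \frac{190}{61} + \frac{18}{\frac{1}{18} \cdot \frac{1}{17} \left(-1048\right)}\right) = 273 \left(- \frac{190}{61} + \frac{18}{- \frac{524}{153}}\right) = 273 \left(- \frac{190}{61} + 18 \left(- \frac{153}{524}\right)\right) = 273 \left(- \frac{190}{61} - \frac{1377}{262}\right) = 273 \left(- \frac{133777}{15982}\right) = - \frac{36521121}{15982}$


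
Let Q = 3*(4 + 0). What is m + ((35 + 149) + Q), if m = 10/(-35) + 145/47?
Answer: 65405/329 ≈ 198.80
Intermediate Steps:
Q = 12 (Q = 3*4 = 12)
m = 921/329 (m = 10*(-1/35) + 145*(1/47) = -2/7 + 145/47 = 921/329 ≈ 2.7994)
m + ((35 + 149) + Q) = 921/329 + ((35 + 149) + 12) = 921/329 + (184 + 12) = 921/329 + 196 = 65405/329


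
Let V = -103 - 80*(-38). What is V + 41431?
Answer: 44368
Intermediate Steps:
V = 2937 (V = -103 + 3040 = 2937)
V + 41431 = 2937 + 41431 = 44368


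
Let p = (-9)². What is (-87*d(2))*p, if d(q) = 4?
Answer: -28188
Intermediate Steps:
p = 81
(-87*d(2))*p = -87*4*81 = -348*81 = -28188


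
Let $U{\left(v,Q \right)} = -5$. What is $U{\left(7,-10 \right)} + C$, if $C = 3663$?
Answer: $3658$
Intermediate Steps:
$U{\left(7,-10 \right)} + C = -5 + 3663 = 3658$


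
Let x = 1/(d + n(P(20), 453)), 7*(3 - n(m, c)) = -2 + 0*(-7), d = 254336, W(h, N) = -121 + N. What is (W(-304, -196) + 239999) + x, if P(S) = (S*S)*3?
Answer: 426723840757/1780375 ≈ 2.3968e+5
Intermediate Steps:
P(S) = 3*S**2 (P(S) = S**2*3 = 3*S**2)
n(m, c) = 23/7 (n(m, c) = 3 - (-2 + 0*(-7))/7 = 3 - (-2 + 0)/7 = 3 - 1/7*(-2) = 3 + 2/7 = 23/7)
x = 7/1780375 (x = 1/(254336 + 23/7) = 1/(1780375/7) = 7/1780375 ≈ 3.9318e-6)
(W(-304, -196) + 239999) + x = ((-121 - 196) + 239999) + 7/1780375 = (-317 + 239999) + 7/1780375 = 239682 + 7/1780375 = 426723840757/1780375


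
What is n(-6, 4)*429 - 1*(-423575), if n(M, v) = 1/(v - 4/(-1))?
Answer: 3389029/8 ≈ 4.2363e+5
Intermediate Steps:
n(M, v) = 1/(4 + v) (n(M, v) = 1/(v - 4*(-1)) = 1/(v + 4) = 1/(4 + v))
n(-6, 4)*429 - 1*(-423575) = 429/(4 + 4) - 1*(-423575) = 429/8 + 423575 = 3389029/8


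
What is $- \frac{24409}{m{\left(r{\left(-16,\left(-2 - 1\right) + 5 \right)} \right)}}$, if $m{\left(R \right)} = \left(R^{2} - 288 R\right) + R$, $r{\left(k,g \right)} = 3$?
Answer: $\frac{24409}{852} \approx 28.649$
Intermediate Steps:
$m{\left(R \right)} = R^{2} - 287 R$
$- \frac{24409}{m{\left(r{\left(-16,\left(-2 - 1\right) + 5 \right)} \right)}} = - \frac{24409}{3 \left(-287 + 3\right)} = - \frac{24409}{3 \left(-284\right)} = - \frac{24409}{-852} = \left(-24409\right) \left(- \frac{1}{852}\right) = \frac{24409}{852}$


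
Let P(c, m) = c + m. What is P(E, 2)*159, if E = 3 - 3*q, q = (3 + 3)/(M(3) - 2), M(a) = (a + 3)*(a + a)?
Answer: 12084/17 ≈ 710.82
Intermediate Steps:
M(a) = 2*a*(3 + a) (M(a) = (3 + a)*(2*a) = 2*a*(3 + a))
q = 3/17 (q = (3 + 3)/(2*3*(3 + 3) - 2) = 6/(2*3*6 - 2) = 6/(36 - 2) = 6/34 = 6*(1/34) = 3/17 ≈ 0.17647)
E = 42/17 (E = 3 - 3*3/17 = 3 - 9/17 = 42/17 ≈ 2.4706)
P(E, 2)*159 = (42/17 + 2)*159 = (76/17)*159 = 12084/17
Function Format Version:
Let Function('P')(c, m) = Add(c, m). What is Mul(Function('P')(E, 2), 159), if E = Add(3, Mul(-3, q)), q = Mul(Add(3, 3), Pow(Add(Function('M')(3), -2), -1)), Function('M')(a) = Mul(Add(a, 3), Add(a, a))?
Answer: Rational(12084, 17) ≈ 710.82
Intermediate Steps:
Function('M')(a) = Mul(2, a, Add(3, a)) (Function('M')(a) = Mul(Add(3, a), Mul(2, a)) = Mul(2, a, Add(3, a)))
q = Rational(3, 17) (q = Mul(Add(3, 3), Pow(Add(Mul(2, 3, Add(3, 3)), -2), -1)) = Mul(6, Pow(Add(Mul(2, 3, 6), -2), -1)) = Mul(6, Pow(Add(36, -2), -1)) = Mul(6, Pow(34, -1)) = Mul(6, Rational(1, 34)) = Rational(3, 17) ≈ 0.17647)
E = Rational(42, 17) (E = Add(3, Mul(-3, Rational(3, 17))) = Add(3, Rational(-9, 17)) = Rational(42, 17) ≈ 2.4706)
Mul(Function('P')(E, 2), 159) = Mul(Add(Rational(42, 17), 2), 159) = Mul(Rational(76, 17), 159) = Rational(12084, 17)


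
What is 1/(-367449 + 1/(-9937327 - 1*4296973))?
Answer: -14234300/5230379300701 ≈ -2.7215e-6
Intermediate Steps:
1/(-367449 + 1/(-9937327 - 1*4296973)) = 1/(-367449 + 1/(-9937327 - 4296973)) = 1/(-367449 + 1/(-14234300)) = 1/(-367449 - 1/14234300) = 1/(-5230379300701/14234300) = -14234300/5230379300701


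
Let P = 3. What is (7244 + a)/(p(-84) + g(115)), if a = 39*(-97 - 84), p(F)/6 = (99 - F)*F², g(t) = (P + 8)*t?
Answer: 185/7748753 ≈ 2.3875e-5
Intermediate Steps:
g(t) = 11*t (g(t) = (3 + 8)*t = 11*t)
p(F) = 6*F²*(99 - F) (p(F) = 6*((99 - F)*F²) = 6*(F²*(99 - F)) = 6*F²*(99 - F))
a = -7059 (a = 39*(-181) = -7059)
(7244 + a)/(p(-84) + g(115)) = (7244 - 7059)/(6*(-84)²*(99 - 1*(-84)) + 11*115) = 185/(6*7056*(99 + 84) + 1265) = 185/(6*7056*183 + 1265) = 185/(7747488 + 1265) = 185/7748753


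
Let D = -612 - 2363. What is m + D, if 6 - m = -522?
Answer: -2447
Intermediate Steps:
D = -2975
m = 528 (m = 6 - 1*(-522) = 6 + 522 = 528)
m + D = 528 - 2975 = -2447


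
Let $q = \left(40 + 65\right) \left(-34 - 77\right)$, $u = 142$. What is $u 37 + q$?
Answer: $-6401$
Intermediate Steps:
$q = -11655$ ($q = 105 \left(-111\right) = -11655$)
$u 37 + q = 142 \cdot 37 - 11655 = 5254 - 11655 = -6401$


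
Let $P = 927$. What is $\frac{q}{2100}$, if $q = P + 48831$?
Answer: $\frac{8293}{350} \approx 23.694$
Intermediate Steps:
$q = 49758$ ($q = 927 + 48831 = 49758$)
$\frac{q}{2100} = \frac{49758}{2100} = 49758 \cdot \frac{1}{2100} = \frac{8293}{350}$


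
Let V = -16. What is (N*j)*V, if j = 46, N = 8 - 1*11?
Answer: 2208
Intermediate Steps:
N = -3 (N = 8 - 11 = -3)
(N*j)*V = -3*46*(-16) = -138*(-16) = 2208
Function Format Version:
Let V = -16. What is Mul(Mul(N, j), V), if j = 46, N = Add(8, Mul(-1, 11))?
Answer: 2208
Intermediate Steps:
N = -3 (N = Add(8, -11) = -3)
Mul(Mul(N, j), V) = Mul(Mul(-3, 46), -16) = Mul(-138, -16) = 2208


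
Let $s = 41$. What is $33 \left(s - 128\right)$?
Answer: $-2871$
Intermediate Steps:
$33 \left(s - 128\right) = 33 \left(41 - 128\right) = 33 \left(-87\right) = -2871$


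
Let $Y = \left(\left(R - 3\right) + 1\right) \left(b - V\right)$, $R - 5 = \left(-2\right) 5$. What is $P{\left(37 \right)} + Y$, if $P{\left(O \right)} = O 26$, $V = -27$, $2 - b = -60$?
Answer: $339$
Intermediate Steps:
$b = 62$ ($b = 2 - -60 = 2 + 60 = 62$)
$R = -5$ ($R = 5 - 10 = -5$)
$P{\left(O \right)} = 26 O$
$Y = -623$ ($Y = \left(\left(-5 - 3\right) + 1\right) \left(62 - -27\right) = \left(-8 + 1\right) \left(62 + 27\right) = \left(-7\right) 89 = -623$)
$P{\left(37 \right)} + Y = 26 \cdot 37 - 623 = 962 - 623 = 339$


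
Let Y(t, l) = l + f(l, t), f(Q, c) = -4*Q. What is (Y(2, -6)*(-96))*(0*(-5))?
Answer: 0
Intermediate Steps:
Y(t, l) = -3*l (Y(t, l) = l - 4*l = -3*l)
(Y(2, -6)*(-96))*(0*(-5)) = (-3*(-6)*(-96))*(0*(-5)) = (18*(-96))*0 = -1728*0 = 0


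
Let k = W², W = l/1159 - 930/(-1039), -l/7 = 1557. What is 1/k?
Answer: 1450100048401/104984430008481 ≈ 0.013813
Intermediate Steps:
l = -10899 (l = -7*1557 = -10899)
W = -10246191/1204201 (W = -10899/1159 - 930/(-1039) = -10899*1/1159 - 930*(-1/1039) = -10899/1159 + 930/1039 = -10246191/1204201 ≈ -8.5087)
k = 104984430008481/1450100048401 (k = (-10246191/1204201)² = 104984430008481/1450100048401 ≈ 72.398)
1/k = 1/(104984430008481/1450100048401) = 1450100048401/104984430008481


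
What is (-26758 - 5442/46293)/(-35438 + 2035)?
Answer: 412904512/515441693 ≈ 0.80107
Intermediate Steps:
(-26758 - 5442/46293)/(-35438 + 2035) = (-26758 - 5442*1/46293)/(-33403) = (-26758 - 1814/15431)*(-1/33403) = -412904512/15431*(-1/33403) = 412904512/515441693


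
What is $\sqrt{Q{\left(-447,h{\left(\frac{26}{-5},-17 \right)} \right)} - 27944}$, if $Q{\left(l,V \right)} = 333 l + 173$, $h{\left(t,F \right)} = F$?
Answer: $i \sqrt{176622} \approx 420.26 i$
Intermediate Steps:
$Q{\left(l,V \right)} = 173 + 333 l$
$\sqrt{Q{\left(-447,h{\left(\frac{26}{-5},-17 \right)} \right)} - 27944} = \sqrt{\left(173 + 333 \left(-447\right)\right) - 27944} = \sqrt{\left(173 - 148851\right) - 27944} = \sqrt{-148678 - 27944} = \sqrt{-176622} = i \sqrt{176622}$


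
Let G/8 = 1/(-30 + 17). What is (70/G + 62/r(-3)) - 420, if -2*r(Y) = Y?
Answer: -5909/12 ≈ -492.42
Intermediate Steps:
G = -8/13 (G = 8/(-30 + 17) = 8/(-13) = 8*(-1/13) = -8/13 ≈ -0.61539)
r(Y) = -Y/2
(70/G + 62/r(-3)) - 420 = (70/(-8/13) + 62/((-1/2*(-3)))) - 420 = (70*(-13/8) + 62/(3/2)) - 420 = (-455/4 + 62*(2/3)) - 420 = (-455/4 + 124/3) - 420 = -869/12 - 420 = -5909/12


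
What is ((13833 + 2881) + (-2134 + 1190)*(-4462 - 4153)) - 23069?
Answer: 8126205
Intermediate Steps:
((13833 + 2881) + (-2134 + 1190)*(-4462 - 4153)) - 23069 = (16714 - 944*(-8615)) - 23069 = (16714 + 8132560) - 23069 = 8149274 - 23069 = 8126205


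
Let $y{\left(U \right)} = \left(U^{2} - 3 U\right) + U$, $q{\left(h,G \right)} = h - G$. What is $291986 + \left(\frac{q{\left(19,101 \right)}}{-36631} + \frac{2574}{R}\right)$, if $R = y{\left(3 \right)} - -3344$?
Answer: $\frac{35798733551250}{122603957} \approx 2.9199 \cdot 10^{5}$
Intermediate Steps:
$y{\left(U \right)} = U^{2} - 2 U$
$R = 3347$ ($R = 3 \left(-2 + 3\right) - -3344 = 3 \cdot 1 + 3344 = 3 + 3344 = 3347$)
$291986 + \left(\frac{q{\left(19,101 \right)}}{-36631} + \frac{2574}{R}\right) = 291986 + \left(\frac{19 - 101}{-36631} + \frac{2574}{3347}\right) = 291986 + \left(\left(19 - 101\right) \left(- \frac{1}{36631}\right) + 2574 \cdot \frac{1}{3347}\right) = 291986 + \left(\left(-82\right) \left(- \frac{1}{36631}\right) + \frac{2574}{3347}\right) = 291986 + \left(\frac{82}{36631} + \frac{2574}{3347}\right) = 291986 + \frac{94562648}{122603957} = \frac{35798733551250}{122603957}$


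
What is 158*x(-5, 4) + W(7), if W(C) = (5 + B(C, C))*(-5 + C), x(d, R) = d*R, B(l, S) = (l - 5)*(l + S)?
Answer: -3094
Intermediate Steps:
B(l, S) = (-5 + l)*(S + l)
x(d, R) = R*d
W(C) = (-5 + C)*(5 - 10*C + 2*C²) (W(C) = (5 + (C² - 5*C - 5*C + C*C))*(-5 + C) = (5 + (C² - 5*C - 5*C + C²))*(-5 + C) = (5 + (-10*C + 2*C²))*(-5 + C) = (5 - 10*C + 2*C²)*(-5 + C) = (-5 + C)*(5 - 10*C + 2*C²))
158*x(-5, 4) + W(7) = 158*(4*(-5)) + (-25 - 20*7² + 2*7³ + 55*7) = 158*(-20) + (-25 - 20*49 + 2*343 + 385) = -3160 + (-25 - 980 + 686 + 385) = -3160 + 66 = -3094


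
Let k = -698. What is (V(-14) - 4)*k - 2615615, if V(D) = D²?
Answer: -2749631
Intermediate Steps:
(V(-14) - 4)*k - 2615615 = ((-14)² - 4)*(-698) - 2615615 = (196 - 4)*(-698) - 2615615 = 192*(-698) - 2615615 = -134016 - 2615615 = -2749631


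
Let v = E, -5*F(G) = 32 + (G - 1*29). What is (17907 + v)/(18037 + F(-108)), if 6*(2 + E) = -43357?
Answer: 64073/108348 ≈ 0.59136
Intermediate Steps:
F(G) = -⅗ - G/5 (F(G) = -(32 + (G - 1*29))/5 = -(32 + (G - 29))/5 = -(32 + (-29 + G))/5 = -(3 + G)/5 = -⅗ - G/5)
E = -43369/6 (E = -2 + (⅙)*(-43357) = -2 - 43357/6 = -43369/6 ≈ -7228.2)
v = -43369/6 ≈ -7228.2
(17907 + v)/(18037 + F(-108)) = (17907 - 43369/6)/(18037 + (-⅗ - ⅕*(-108))) = 64073/(6*(18037 + (-⅗ + 108/5))) = 64073/(6*(18037 + 21)) = (64073/6)/18058 = (64073/6)*(1/18058) = 64073/108348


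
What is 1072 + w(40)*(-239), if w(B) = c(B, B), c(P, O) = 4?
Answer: 116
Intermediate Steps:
w(B) = 4
1072 + w(40)*(-239) = 1072 + 4*(-239) = 1072 - 956 = 116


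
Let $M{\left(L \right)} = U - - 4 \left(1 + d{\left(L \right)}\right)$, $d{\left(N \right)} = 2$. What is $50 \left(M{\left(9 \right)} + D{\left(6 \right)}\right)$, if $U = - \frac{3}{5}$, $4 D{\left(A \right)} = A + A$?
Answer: $720$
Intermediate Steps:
$D{\left(A \right)} = \frac{A}{2}$ ($D{\left(A \right)} = \frac{A + A}{4} = \frac{2 A}{4} = \frac{A}{2}$)
$U = - \frac{3}{5}$ ($U = \left(-3\right) \frac{1}{5} = - \frac{3}{5} \approx -0.6$)
$M{\left(L \right)} = \frac{57}{5}$ ($M{\left(L \right)} = - \frac{3}{5} - - 4 \left(1 + 2\right) = - \frac{3}{5} - \left(-4\right) 3 = - \frac{3}{5} - -12 = - \frac{3}{5} + 12 = \frac{57}{5}$)
$50 \left(M{\left(9 \right)} + D{\left(6 \right)}\right) = 50 \left(\frac{57}{5} + \frac{1}{2} \cdot 6\right) = 50 \left(\frac{57}{5} + 3\right) = 50 \cdot \frac{72}{5} = 720$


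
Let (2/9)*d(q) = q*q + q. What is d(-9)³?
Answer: 34012224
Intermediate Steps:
d(q) = 9*q/2 + 9*q²/2 (d(q) = 9*(q*q + q)/2 = 9*(q² + q)/2 = 9*(q + q²)/2 = 9*q/2 + 9*q²/2)
d(-9)³ = ((9/2)*(-9)*(1 - 9))³ = ((9/2)*(-9)*(-8))³ = 324³ = 34012224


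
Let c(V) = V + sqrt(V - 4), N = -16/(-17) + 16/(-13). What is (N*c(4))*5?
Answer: -1280/221 ≈ -5.7919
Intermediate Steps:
N = -64/221 (N = -16*(-1/17) + 16*(-1/13) = 16/17 - 16/13 = -64/221 ≈ -0.28959)
c(V) = V + sqrt(-4 + V)
(N*c(4))*5 = -64*(4 + sqrt(-4 + 4))/221*5 = -64*(4 + sqrt(0))/221*5 = -64*(4 + 0)/221*5 = -64/221*4*5 = -256/221*5 = -1280/221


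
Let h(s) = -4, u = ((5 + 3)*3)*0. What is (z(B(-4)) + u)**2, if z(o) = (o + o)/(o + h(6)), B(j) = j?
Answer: 1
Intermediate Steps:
u = 0 (u = (8*3)*0 = 24*0 = 0)
z(o) = 2*o/(-4 + o) (z(o) = (o + o)/(o - 4) = (2*o)/(-4 + o) = 2*o/(-4 + o))
(z(B(-4)) + u)**2 = (2*(-4)/(-4 - 4) + 0)**2 = (2*(-4)/(-8) + 0)**2 = (2*(-4)*(-1/8) + 0)**2 = (1 + 0)**2 = 1**2 = 1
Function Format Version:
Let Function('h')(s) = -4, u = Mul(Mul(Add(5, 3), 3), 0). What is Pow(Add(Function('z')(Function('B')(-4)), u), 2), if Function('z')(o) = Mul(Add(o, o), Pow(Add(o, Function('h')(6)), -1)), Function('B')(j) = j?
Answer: 1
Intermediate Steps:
u = 0 (u = Mul(Mul(8, 3), 0) = Mul(24, 0) = 0)
Function('z')(o) = Mul(2, o, Pow(Add(-4, o), -1)) (Function('z')(o) = Mul(Add(o, o), Pow(Add(o, -4), -1)) = Mul(Mul(2, o), Pow(Add(-4, o), -1)) = Mul(2, o, Pow(Add(-4, o), -1)))
Pow(Add(Function('z')(Function('B')(-4)), u), 2) = Pow(Add(Mul(2, -4, Pow(Add(-4, -4), -1)), 0), 2) = Pow(Add(Mul(2, -4, Pow(-8, -1)), 0), 2) = Pow(Add(Mul(2, -4, Rational(-1, 8)), 0), 2) = Pow(Add(1, 0), 2) = Pow(1, 2) = 1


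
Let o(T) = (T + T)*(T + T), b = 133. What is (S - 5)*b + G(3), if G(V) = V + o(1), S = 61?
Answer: 7455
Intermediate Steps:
o(T) = 4*T² (o(T) = (2*T)*(2*T) = 4*T²)
G(V) = 4 + V (G(V) = V + 4*1² = V + 4*1 = V + 4 = 4 + V)
(S - 5)*b + G(3) = (61 - 5)*133 + (4 + 3) = 56*133 + 7 = 7448 + 7 = 7455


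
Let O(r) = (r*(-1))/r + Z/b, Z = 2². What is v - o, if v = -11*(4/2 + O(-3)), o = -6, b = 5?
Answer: -69/5 ≈ -13.800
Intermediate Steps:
Z = 4
O(r) = -⅕ (O(r) = (r*(-1))/r + 4/5 = (-r)/r + 4*(⅕) = -1 + ⅘ = -⅕)
v = -99/5 (v = -11*(4/2 - ⅕) = -11*(4*(½) - ⅕) = -11*(2 - ⅕) = -11*9/5 = -99/5 ≈ -19.800)
v - o = -99/5 - 1*(-6) = -99/5 + 6 = -69/5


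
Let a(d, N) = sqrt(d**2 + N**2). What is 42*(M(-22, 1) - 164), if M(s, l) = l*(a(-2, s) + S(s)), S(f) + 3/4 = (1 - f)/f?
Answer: -153195/22 + 84*sqrt(122) ≈ -6035.6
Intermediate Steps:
S(f) = -3/4 + (1 - f)/f
a(d, N) = sqrt(N**2 + d**2)
M(s, l) = l*(-7/4 + 1/s + sqrt(4 + s**2)) (M(s, l) = l*(sqrt(s**2 + (-2)**2) + (-7/4 + 1/s)) = l*(sqrt(s**2 + 4) + (-7/4 + 1/s)) = l*(sqrt(4 + s**2) + (-7/4 + 1/s)) = l*(-7/4 + 1/s + sqrt(4 + s**2)))
42*(M(-22, 1) - 164) = 42*((-7/4*1 + 1/(-22) + 1*sqrt(4 + (-22)**2)) - 164) = 42*((-7/4 + 1*(-1/22) + 1*sqrt(4 + 484)) - 164) = 42*((-7/4 - 1/22 + 1*sqrt(488)) - 164) = 42*((-7/4 - 1/22 + 1*(2*sqrt(122))) - 164) = 42*((-7/4 - 1/22 + 2*sqrt(122)) - 164) = 42*((-79/44 + 2*sqrt(122)) - 164) = 42*(-7295/44 + 2*sqrt(122)) = -153195/22 + 84*sqrt(122)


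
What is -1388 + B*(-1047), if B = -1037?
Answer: 1084351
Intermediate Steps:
-1388 + B*(-1047) = -1388 - 1037*(-1047) = -1388 + 1085739 = 1084351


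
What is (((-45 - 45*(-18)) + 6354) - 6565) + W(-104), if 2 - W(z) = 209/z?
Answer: 58033/104 ≈ 558.01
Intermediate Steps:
W(z) = 2 - 209/z
(((-45 - 45*(-18)) + 6354) - 6565) + W(-104) = (((-45 - 45*(-18)) + 6354) - 6565) + (2 - 209/(-104)) = (((-45 + 810) + 6354) - 6565) + (2 - 209*(-1/104)) = ((765 + 6354) - 6565) + (2 + 209/104) = (7119 - 6565) + 417/104 = 554 + 417/104 = 58033/104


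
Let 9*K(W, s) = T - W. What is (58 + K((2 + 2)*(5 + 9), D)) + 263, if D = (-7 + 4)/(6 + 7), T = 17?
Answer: 950/3 ≈ 316.67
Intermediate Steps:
D = -3/13 ≈ -0.23077
K(W, s) = 17/9 - W/9 (K(W, s) = (17 - W)/9 = 17/9 - W/9)
(58 + K((2 + 2)*(5 + 9), D)) + 263 = (58 + (17/9 - (2 + 2)*(5 + 9)/9)) + 263 = (58 + (17/9 - 4*14/9)) + 263 = (58 + (17/9 - ⅑*56)) + 263 = (58 + (17/9 - 56/9)) + 263 = (58 - 13/3) + 263 = 161/3 + 263 = 950/3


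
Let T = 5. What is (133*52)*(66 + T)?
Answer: 491036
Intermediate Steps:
(133*52)*(66 + T) = (133*52)*(66 + 5) = 6916*71 = 491036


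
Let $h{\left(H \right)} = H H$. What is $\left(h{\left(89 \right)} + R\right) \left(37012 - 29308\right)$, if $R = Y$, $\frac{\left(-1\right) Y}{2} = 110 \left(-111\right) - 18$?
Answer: $249432408$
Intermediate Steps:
$h{\left(H \right)} = H^{2}$
$Y = 24456$ ($Y = - 2 \left(110 \left(-111\right) - 18\right) = - 2 \left(-12210 - 18\right) = \left(-2\right) \left(-12228\right) = 24456$)
$R = 24456$
$\left(h{\left(89 \right)} + R\right) \left(37012 - 29308\right) = \left(89^{2} + 24456\right) \left(37012 - 29308\right) = \left(7921 + 24456\right) 7704 = 32377 \cdot 7704 = 249432408$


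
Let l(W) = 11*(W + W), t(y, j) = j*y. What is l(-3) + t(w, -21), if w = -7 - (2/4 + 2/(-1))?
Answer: 99/2 ≈ 49.500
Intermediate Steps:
w = -11/2 (w = -7 - (2*(¼) + 2*(-1)) = -7 - (½ - 2) = -7 - 1*(-3/2) = -7 + 3/2 = -11/2 ≈ -5.5000)
l(W) = 22*W (l(W) = 11*(2*W) = 22*W)
l(-3) + t(w, -21) = 22*(-3) - 21*(-11/2) = -66 + 231/2 = 99/2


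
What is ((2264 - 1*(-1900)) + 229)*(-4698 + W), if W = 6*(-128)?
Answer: -24012138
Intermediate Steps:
W = -768
((2264 - 1*(-1900)) + 229)*(-4698 + W) = ((2264 - 1*(-1900)) + 229)*(-4698 - 768) = ((2264 + 1900) + 229)*(-5466) = (4164 + 229)*(-5466) = 4393*(-5466) = -24012138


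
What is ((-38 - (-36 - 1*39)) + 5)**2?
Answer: 1764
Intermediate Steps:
((-38 - (-36 - 1*39)) + 5)**2 = ((-38 - (-36 - 39)) + 5)**2 = ((-38 - 1*(-75)) + 5)**2 = ((-38 + 75) + 5)**2 = (37 + 5)**2 = 42**2 = 1764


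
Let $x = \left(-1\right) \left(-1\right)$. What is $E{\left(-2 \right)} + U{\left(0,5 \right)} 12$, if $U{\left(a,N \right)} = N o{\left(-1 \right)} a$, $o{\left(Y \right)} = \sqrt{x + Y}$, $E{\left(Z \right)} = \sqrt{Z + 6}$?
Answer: $2$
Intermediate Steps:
$E{\left(Z \right)} = \sqrt{6 + Z}$
$x = 1$
$o{\left(Y \right)} = \sqrt{1 + Y}$
$U{\left(a,N \right)} = 0$ ($U{\left(a,N \right)} = N \sqrt{1 - 1} a = N \sqrt{0} a = N 0 a = 0 a = 0$)
$E{\left(-2 \right)} + U{\left(0,5 \right)} 12 = \sqrt{6 - 2} + 0 \cdot 12 = \sqrt{4} + 0 = 2 + 0 = 2$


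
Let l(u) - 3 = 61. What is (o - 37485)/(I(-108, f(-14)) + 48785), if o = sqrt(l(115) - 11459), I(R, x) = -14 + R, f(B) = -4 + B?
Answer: -4165/5407 + I*sqrt(11395)/48663 ≈ -0.7703 + 0.0021936*I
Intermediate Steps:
l(u) = 64 (l(u) = 3 + 61 = 64)
o = I*sqrt(11395) (o = sqrt(64 - 11459) = sqrt(-11395) = I*sqrt(11395) ≈ 106.75*I)
(o - 37485)/(I(-108, f(-14)) + 48785) = (I*sqrt(11395) - 37485)/((-14 - 108) + 48785) = (-37485 + I*sqrt(11395))/(-122 + 48785) = (-37485 + I*sqrt(11395))/48663 = (-37485 + I*sqrt(11395))*(1/48663) = -4165/5407 + I*sqrt(11395)/48663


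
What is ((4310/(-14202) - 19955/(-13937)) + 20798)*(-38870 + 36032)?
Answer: -177024101298956/2998989 ≈ -5.9028e+7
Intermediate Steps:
((4310/(-14202) - 19955/(-13937)) + 20798)*(-38870 + 36032) = ((4310*(-1/14202) - 19955*(-1/13937)) + 20798)*(-2838) = ((-2155/7101 + 19955/13937) + 20798)*(-2838) = (111666220/98966637 + 20798)*(-2838) = (2058419782546/98966637)*(-2838) = -177024101298956/2998989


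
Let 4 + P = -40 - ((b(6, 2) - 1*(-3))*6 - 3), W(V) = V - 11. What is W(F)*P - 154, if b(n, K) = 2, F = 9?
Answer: -12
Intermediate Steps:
W(V) = -11 + V
P = -71 (P = -4 + (-40 - ((2 - 1*(-3))*6 - 3)) = -4 + (-40 - ((2 + 3)*6 - 3)) = -4 + (-40 - (5*6 - 3)) = -4 + (-40 - (30 - 3)) = -4 + (-40 - 1*27) = -4 + (-40 - 27) = -4 - 67 = -71)
W(F)*P - 154 = (-11 + 9)*(-71) - 154 = -2*(-71) - 154 = 142 - 154 = -12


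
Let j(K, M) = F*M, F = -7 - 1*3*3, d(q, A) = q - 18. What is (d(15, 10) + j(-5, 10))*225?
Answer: -36675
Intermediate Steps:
d(q, A) = -18 + q
F = -16 (F = -7 - 3*3 = -7 - 1*9 = -7 - 9 = -16)
j(K, M) = -16*M
(d(15, 10) + j(-5, 10))*225 = ((-18 + 15) - 16*10)*225 = (-3 - 160)*225 = -163*225 = -36675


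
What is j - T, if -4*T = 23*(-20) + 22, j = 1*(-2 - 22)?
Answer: -267/2 ≈ -133.50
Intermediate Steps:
j = -24 (j = 1*(-24) = -24)
T = 219/2 (T = -(23*(-20) + 22)/4 = -(-460 + 22)/4 = -¼*(-438) = 219/2 ≈ 109.50)
j - T = -24 - 1*219/2 = -24 - 219/2 = -267/2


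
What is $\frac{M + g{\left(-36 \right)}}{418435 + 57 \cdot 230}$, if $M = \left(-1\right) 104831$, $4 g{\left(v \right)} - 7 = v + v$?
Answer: $- \frac{419389}{1726180} \approx -0.24296$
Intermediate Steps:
$g{\left(v \right)} = \frac{7}{4} + \frac{v}{2}$ ($g{\left(v \right)} = \frac{7}{4} + \frac{v + v}{4} = \frac{7}{4} + \frac{2 v}{4} = \frac{7}{4} + \frac{v}{2}$)
$M = -104831$
$\frac{M + g{\left(-36 \right)}}{418435 + 57 \cdot 230} = \frac{-104831 + \left(\frac{7}{4} + \frac{1}{2} \left(-36\right)\right)}{418435 + 57 \cdot 230} = \frac{-104831 + \left(\frac{7}{4} - 18\right)}{418435 + 13110} = \frac{-104831 - \frac{65}{4}}{431545} = \left(- \frac{419389}{4}\right) \frac{1}{431545} = - \frac{419389}{1726180}$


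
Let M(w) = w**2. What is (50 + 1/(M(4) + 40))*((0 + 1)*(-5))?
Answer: -14005/56 ≈ -250.09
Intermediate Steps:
(50 + 1/(M(4) + 40))*((0 + 1)*(-5)) = (50 + 1/(4**2 + 40))*((0 + 1)*(-5)) = (50 + 1/(16 + 40))*(1*(-5)) = (50 + 1/56)*(-5) = (2801/56)*(-5) = -14005/56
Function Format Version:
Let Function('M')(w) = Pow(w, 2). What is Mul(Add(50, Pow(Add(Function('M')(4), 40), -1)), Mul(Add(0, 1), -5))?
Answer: Rational(-14005, 56) ≈ -250.09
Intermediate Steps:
Mul(Add(50, Pow(Add(Function('M')(4), 40), -1)), Mul(Add(0, 1), -5)) = Mul(Add(50, Pow(Add(Pow(4, 2), 40), -1)), Mul(Add(0, 1), -5)) = Mul(Add(50, Pow(Add(16, 40), -1)), Mul(1, -5)) = Mul(Add(50, Pow(56, -1)), -5) = Mul(Add(50, Rational(1, 56)), -5) = Mul(Rational(2801, 56), -5) = Rational(-14005, 56)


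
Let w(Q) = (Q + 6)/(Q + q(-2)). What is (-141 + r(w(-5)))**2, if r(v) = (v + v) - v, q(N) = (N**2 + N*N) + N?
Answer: 19600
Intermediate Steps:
q(N) = N + 2*N**2 (q(N) = (N**2 + N**2) + N = 2*N**2 + N = N + 2*N**2)
w(Q) = 1 (w(Q) = (Q + 6)/(Q - 2*(1 + 2*(-2))) = (6 + Q)/(Q - 2*(1 - 4)) = (6 + Q)/(Q - 2*(-3)) = (6 + Q)/(Q + 6) = (6 + Q)/(6 + Q) = 1)
r(v) = v (r(v) = 2*v - v = v)
(-141 + r(w(-5)))**2 = (-141 + 1)**2 = (-140)**2 = 19600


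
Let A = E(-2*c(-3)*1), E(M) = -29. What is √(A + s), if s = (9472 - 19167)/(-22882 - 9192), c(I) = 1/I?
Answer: I*√602500926/4582 ≈ 5.357*I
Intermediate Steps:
c(I) = 1/I
s = 1385/4582 (s = -9695/(-32074) = -9695*(-1/32074) = 1385/4582 ≈ 0.30227)
A = -29
√(A + s) = √(-29 + 1385/4582) = √(-131493/4582) = I*√602500926/4582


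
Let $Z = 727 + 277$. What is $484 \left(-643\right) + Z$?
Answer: $-310208$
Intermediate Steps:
$Z = 1004$
$484 \left(-643\right) + Z = 484 \left(-643\right) + 1004 = -311212 + 1004 = -310208$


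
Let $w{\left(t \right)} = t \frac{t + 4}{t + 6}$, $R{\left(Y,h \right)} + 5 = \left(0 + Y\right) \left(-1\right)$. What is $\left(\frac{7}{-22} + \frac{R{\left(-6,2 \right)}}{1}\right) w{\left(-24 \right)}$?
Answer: $- \frac{200}{11} \approx -18.182$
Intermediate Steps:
$R{\left(Y,h \right)} = -5 - Y$ ($R{\left(Y,h \right)} = -5 + \left(0 + Y\right) \left(-1\right) = -5 + Y \left(-1\right) = -5 - Y$)
$w{\left(t \right)} = \frac{t \left(4 + t\right)}{6 + t}$ ($w{\left(t \right)} = t \frac{4 + t}{6 + t} = \frac{t \left(4 + t\right)}{6 + t}$)
$\left(\frac{7}{-22} + \frac{R{\left(-6,2 \right)}}{1}\right) w{\left(-24 \right)} = \left(\frac{7}{-22} + \frac{-5 - -6}{1}\right) \left(- \frac{24 \left(4 - 24\right)}{6 - 24}\right) = \left(7 \left(- \frac{1}{22}\right) + \left(-5 + 6\right) 1\right) \left(\left(-24\right) \frac{1}{-18} \left(-20\right)\right) = \left(- \frac{7}{22} + 1 \cdot 1\right) \left(\left(-24\right) \left(- \frac{1}{18}\right) \left(-20\right)\right) = \left(- \frac{7}{22} + 1\right) \left(- \frac{80}{3}\right) = \frac{15}{22} \left(- \frac{80}{3}\right) = - \frac{200}{11}$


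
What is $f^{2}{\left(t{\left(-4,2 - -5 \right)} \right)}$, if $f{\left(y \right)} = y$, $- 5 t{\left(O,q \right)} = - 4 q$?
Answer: $\frac{784}{25} \approx 31.36$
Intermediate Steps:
$t{\left(O,q \right)} = \frac{4 q}{5}$ ($t{\left(O,q \right)} = - \frac{\left(-4\right) q}{5} = \frac{4 q}{5}$)
$f^{2}{\left(t{\left(-4,2 - -5 \right)} \right)} = \left(\frac{4 \left(2 - -5\right)}{5}\right)^{2} = \left(\frac{4 \left(2 + 5\right)}{5}\right)^{2} = \left(\frac{4}{5} \cdot 7\right)^{2} = \left(\frac{28}{5}\right)^{2} = \frac{784}{25}$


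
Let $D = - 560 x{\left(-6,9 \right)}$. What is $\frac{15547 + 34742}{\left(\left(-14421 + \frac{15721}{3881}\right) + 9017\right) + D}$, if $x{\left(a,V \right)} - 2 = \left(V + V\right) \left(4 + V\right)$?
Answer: $- \frac{65057203}{177956721} \approx -0.36558$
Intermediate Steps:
$x{\left(a,V \right)} = 2 + 2 V \left(4 + V\right)$ ($x{\left(a,V \right)} = 2 + \left(V + V\right) \left(4 + V\right) = 2 + 2 V \left(4 + V\right)$)
$D = -132160$ ($D = - 560 \left(2 + 2 \cdot 9^{2} + 8 \cdot 9\right) = - 560 \left(2 + 2 \cdot 81 + 72\right) = - 560 \left(2 + 162 + 72\right) = \left(-560\right) 236 = -132160$)
$\frac{15547 + 34742}{\left(\left(-14421 + \frac{15721}{3881}\right) + 9017\right) + D} = \frac{15547 + 34742}{\left(\left(-14421 + \frac{15721}{3881}\right) + 9017\right) - 132160} = \frac{50289}{\left(\left(-14421 + 15721 \cdot \frac{1}{3881}\right) + 9017\right) - 132160} = \frac{50289}{\left(\left(-14421 + \frac{15721}{3881}\right) + 9017\right) - 132160} = \frac{50289}{\left(- \frac{55952180}{3881} + 9017\right) - 132160} = \frac{50289}{- \frac{20957203}{3881} - 132160} = \frac{50289}{- \frac{533870163}{3881}} = 50289 \left(- \frac{3881}{533870163}\right) = - \frac{65057203}{177956721}$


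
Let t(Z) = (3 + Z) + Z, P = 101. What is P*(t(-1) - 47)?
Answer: -4646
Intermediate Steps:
t(Z) = 3 + 2*Z
P*(t(-1) - 47) = 101*((3 + 2*(-1)) - 47) = 101*((3 - 2) - 47) = 101*(1 - 47) = 101*(-46) = -4646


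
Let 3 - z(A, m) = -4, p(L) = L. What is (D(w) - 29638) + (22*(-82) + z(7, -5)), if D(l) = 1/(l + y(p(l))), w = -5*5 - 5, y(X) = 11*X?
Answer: -11316601/360 ≈ -31435.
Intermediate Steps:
z(A, m) = 7 (z(A, m) = 3 - 1*(-4) = 3 + 4 = 7)
w = -30 (w = -25 - 5 = -30)
D(l) = 1/(12*l) (D(l) = 1/(l + 11*l) = 1/(12*l))
(D(w) - 29638) + (22*(-82) + z(7, -5)) = ((1/12)/(-30) - 29638) + (22*(-82) + 7) = ((1/12)*(-1/30) - 29638) + (-1804 + 7) = (-1/360 - 29638) - 1797 = -10669681/360 - 1797 = -11316601/360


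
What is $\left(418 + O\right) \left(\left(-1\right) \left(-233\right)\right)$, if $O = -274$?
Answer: $33552$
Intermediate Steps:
$\left(418 + O\right) \left(\left(-1\right) \left(-233\right)\right) = \left(418 - 274\right) \left(\left(-1\right) \left(-233\right)\right) = 144 \cdot 233 = 33552$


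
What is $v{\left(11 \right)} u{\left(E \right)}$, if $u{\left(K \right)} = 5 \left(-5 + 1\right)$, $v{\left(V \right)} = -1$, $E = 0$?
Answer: $20$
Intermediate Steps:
$u{\left(K \right)} = -20$ ($u{\left(K \right)} = 5 \left(-4\right) = -20$)
$v{\left(11 \right)} u{\left(E \right)} = \left(-1\right) \left(-20\right) = 20$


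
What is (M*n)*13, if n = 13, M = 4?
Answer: 676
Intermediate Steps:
(M*n)*13 = (4*13)*13 = 52*13 = 676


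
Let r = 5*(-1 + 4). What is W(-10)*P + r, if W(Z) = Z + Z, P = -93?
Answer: 1875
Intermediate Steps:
W(Z) = 2*Z
r = 15 (r = 5*3 = 15)
W(-10)*P + r = (2*(-10))*(-93) + 15 = -20*(-93) + 15 = 1860 + 15 = 1875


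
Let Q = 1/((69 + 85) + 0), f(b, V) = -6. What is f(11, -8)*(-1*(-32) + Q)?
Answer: -14787/77 ≈ -192.04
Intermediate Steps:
Q = 1/154 (Q = 1/(154 + 0) = 1/154 ≈ 0.0064935)
f(11, -8)*(-1*(-32) + Q) = -6*(-1*(-32) + 1/154) = -6*(32 + 1/154) = -6*4929/154 = -14787/77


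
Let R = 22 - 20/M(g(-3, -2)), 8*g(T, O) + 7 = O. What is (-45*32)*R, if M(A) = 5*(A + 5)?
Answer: -936000/31 ≈ -30194.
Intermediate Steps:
g(T, O) = -7/8 + O/8
M(A) = 25 + 5*A (M(A) = 5*(5 + A) = 25 + 5*A)
R = 650/31 (R = 22 - 20/(25 + 5*(-7/8 + (⅛)*(-2))) = 22 - 20/(25 + 5*(-7/8 - ¼)) = 22 - 20/(25 + 5*(-9/8)) = 22 - 20/(25 - 45/8) = 22 - 20/155/8 = 22 - 20*8/155 = 22 - 32/31 = 650/31 ≈ 20.968)
(-45*32)*R = -45*32*(650/31) = -1440*650/31 = -936000/31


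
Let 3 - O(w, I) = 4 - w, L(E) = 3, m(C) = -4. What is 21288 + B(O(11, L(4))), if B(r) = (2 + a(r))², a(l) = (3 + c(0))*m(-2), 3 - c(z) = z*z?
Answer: 21772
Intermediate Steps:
c(z) = 3 - z² (c(z) = 3 - z*z = 3 - z²)
O(w, I) = -1 + w (O(w, I) = 3 - (4 - w) = 3 + (-4 + w) = -1 + w)
a(l) = -24 (a(l) = (3 + (3 - 1*0²))*(-4) = (3 + (3 - 1*0))*(-4) = (3 + (3 + 0))*(-4) = (3 + 3)*(-4) = 6*(-4) = -24)
B(r) = 484 (B(r) = (2 - 24)² = (-22)² = 484)
21288 + B(O(11, L(4))) = 21288 + 484 = 21772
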